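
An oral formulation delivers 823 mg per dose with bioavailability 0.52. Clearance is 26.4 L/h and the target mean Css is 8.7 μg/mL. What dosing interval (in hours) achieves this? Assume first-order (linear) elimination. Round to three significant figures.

F·D/τ = CL·Css → τ = F·D / (CL·Css).
τ = 0.52 × 823 / (26.4 × 8.7) = 1.863 h

1.86 h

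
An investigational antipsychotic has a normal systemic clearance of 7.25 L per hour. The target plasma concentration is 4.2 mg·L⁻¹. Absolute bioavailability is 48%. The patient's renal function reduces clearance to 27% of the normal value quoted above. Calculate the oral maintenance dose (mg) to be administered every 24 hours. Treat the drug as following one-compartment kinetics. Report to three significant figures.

411 mg

Patient clearance = 0.27 × 7.250 = 1.958 L/h
D = CL × Css × τ / F = 1.958 × 4.2 × 24 / 0.48 = 411.2 mg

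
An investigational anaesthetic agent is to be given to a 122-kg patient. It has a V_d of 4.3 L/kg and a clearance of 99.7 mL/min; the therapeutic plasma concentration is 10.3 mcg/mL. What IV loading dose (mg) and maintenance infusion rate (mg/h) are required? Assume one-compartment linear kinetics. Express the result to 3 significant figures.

Vd = 4.3 L/kg × 122 kg = 524.6 L
Loading: fill Vd to C_target → 524.6 L × 10.3 mg/L = 5403 mg
CL = 99.7 mL/min = 99.7 × 0.06 = 5.982 L/h
Maintenance: replace elimination → rate = CL × Css = 5.982 × 10.3 = 61.61 mg/h

(a) 5400 mg; (b) 61.6 mg/h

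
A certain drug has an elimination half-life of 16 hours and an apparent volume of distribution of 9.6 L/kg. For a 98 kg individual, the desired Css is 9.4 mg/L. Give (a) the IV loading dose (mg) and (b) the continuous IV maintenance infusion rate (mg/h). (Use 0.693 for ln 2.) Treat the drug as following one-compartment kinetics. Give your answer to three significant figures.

(a) 8840 mg; (b) 383 mg/h

Total Vd = 9.6 × 98 = 940.8 L
LD = Vd × C = 940.8 × 9.4 = 8844 mg
CL = 0.693 × Vd / t½ = 0.693 × 940.8 / 16 = 40.75 L/h
Infusion rate = CL × Css = 40.75 × 9.4 = 383.1 mg/h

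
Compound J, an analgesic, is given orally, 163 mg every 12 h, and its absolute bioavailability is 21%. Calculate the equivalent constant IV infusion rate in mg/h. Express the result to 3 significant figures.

2.85 mg/h

Equivalent systemic input: infusion rate = F·D/τ.
Rate = 0.21 × 163 / 12 = 2.853 mg/h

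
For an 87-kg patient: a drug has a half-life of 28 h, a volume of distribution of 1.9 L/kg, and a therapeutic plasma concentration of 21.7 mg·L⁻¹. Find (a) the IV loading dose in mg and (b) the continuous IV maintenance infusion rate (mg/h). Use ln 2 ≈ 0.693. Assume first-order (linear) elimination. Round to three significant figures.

(a) 3590 mg; (b) 88.8 mg/h

Total Vd = 1.9 × 87 = 165.3 L
LD = Vd × C = 165.3 × 21.7 = 3587 mg
CL = 0.693 × Vd / t½ = 0.693 × 165.3 / 28 = 4.091 L/h
Infusion rate = CL × Css = 4.091 × 21.7 = 88.77 mg/h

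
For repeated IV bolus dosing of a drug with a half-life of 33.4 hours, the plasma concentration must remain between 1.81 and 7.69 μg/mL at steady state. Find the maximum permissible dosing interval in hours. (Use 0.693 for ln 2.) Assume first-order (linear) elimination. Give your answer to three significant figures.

k = 0.693 / t½ = 0.693 / 33.4 = 0.02075 h⁻¹
Between IV bolus doses, concentration decays as C = C₀·e^(−kτ), so C_peak/C_trough = e^(kτ).
τ_max = ln(C_peak/C_trough) / k = ln(7.69/1.81) / 0.02075 = 1.447 / 0.02075 = 69.73 h

69.7 h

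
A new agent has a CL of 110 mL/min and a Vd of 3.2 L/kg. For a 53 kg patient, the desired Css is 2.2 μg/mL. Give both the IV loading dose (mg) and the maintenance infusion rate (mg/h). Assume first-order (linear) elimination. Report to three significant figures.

Vd(total) = 53 kg × 3.2 L/kg = 169.6 L
LD = Vd · C_target = 169.6 × 2.2 = 373.1 mg
CL = 110 mL/min × 60/1000 = 6.600 L/h
Maintenance infusion rate = CL × Css = 6.600 × 2.2 = 14.52 mg/h

(a) 373 mg; (b) 14.5 mg/h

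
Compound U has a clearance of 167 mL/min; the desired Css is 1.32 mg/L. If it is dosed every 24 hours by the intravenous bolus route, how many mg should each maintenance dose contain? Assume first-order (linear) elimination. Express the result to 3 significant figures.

317 mg

CL = 167 mL/min × 60/1000 = 10.02 L/h
D = CL × Css × τ = 10.02 × 1.32 × 24 = 317.4 mg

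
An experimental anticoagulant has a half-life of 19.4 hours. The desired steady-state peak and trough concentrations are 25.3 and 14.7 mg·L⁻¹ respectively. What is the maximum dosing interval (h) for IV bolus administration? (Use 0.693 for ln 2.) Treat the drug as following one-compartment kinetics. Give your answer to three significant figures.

k = 0.693 / t½ = 0.693 / 19.4 = 0.03572 h⁻¹
Between IV bolus doses, concentration decays as C = C₀·e^(−kτ), so C_peak/C_trough = e^(kτ).
τ_max = ln(C_peak/C_trough) / k = ln(25.3/14.7) / 0.03572 = 0.5430 / 0.03572 = 15.20 h

15.2 h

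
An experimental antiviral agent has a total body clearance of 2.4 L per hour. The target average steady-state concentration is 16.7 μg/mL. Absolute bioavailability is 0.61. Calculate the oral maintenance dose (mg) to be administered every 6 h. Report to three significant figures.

D = CL × Css × τ / F = 2.400 × 16.7 × 6 / 0.61 = 394.2 mg

394 mg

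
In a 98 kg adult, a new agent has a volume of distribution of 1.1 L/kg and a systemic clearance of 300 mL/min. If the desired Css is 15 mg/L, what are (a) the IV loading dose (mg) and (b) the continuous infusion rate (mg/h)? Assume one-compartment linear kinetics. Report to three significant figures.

(a) 1620 mg; (b) 270 mg/h

Vd = 1.1 L/kg × 98 kg = 107.8 L
LD = Vd · C_target = 107.8 × 15 = 1617 mg
Convert clearance: 300 mL/min × 60 min/h ÷ 1000 mL/L = 18.00 L/h
Infusion rate = 18.00 L/h × 15 mg/L = 270.0 mg/h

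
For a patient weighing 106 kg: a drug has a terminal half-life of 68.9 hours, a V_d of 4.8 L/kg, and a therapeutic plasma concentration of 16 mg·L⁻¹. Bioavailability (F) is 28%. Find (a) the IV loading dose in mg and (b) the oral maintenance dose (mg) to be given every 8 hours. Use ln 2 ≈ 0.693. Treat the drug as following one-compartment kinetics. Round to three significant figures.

(a) 8140 mg; (b) 2340 mg

Vd = 4.8 L/kg × 106 kg = 508.8 L
LD = Vd × C = 508.8 × 16 = 8141 mg
CL = 0.693 × Vd / t½ = 0.693 × 508.8 / 68.9 = 5.118 L/h
D = CL × Css × τ / F = 5.118 × 16 × 8 / 0.28 = 2340 mg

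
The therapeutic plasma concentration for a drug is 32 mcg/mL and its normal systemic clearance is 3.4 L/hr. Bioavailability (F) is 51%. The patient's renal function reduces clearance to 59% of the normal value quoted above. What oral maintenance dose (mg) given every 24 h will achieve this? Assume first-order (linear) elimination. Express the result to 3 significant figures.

3020 mg

Patient clearance = 0.59 × 3.400 = 2.006 L/h
At steady state, dose per interval replaces the amount cleared in that interval: F·D/τ = CL·Css.
D = CL × Css × τ / F = 2.006 × 32 × 24 / 0.51 = 3021 mg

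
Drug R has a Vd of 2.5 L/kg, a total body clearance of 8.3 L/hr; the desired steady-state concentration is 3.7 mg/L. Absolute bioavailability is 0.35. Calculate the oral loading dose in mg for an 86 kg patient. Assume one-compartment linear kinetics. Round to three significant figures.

2270 mg

Total Vd = 2.5 × 86 = 215.0 L
The loading dose fills Vd to the target concentration.
LD = Vd × C / F = 215.0 × 3.700 / 0.35 = 2273 mg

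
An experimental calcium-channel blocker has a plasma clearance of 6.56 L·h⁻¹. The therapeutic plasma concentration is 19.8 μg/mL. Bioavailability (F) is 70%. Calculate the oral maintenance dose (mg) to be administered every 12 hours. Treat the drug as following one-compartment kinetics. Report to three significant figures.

At steady state, dose per interval replaces the amount cleared in that interval: F·D/τ = CL·Css.
D = CL × Css × τ / F = 6.560 × 19.8 × 12 / 0.7 = 2227 mg

2230 mg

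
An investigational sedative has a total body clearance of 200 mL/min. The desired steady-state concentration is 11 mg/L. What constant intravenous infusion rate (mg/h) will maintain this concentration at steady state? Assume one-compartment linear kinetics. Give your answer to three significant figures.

132 mg/h

CL = 200 mL/min × 60/1000 = 12.00 L/h
Infusion rate = CL · Css = 12.00 L/h × 11 mg/L = 132.0 mg/h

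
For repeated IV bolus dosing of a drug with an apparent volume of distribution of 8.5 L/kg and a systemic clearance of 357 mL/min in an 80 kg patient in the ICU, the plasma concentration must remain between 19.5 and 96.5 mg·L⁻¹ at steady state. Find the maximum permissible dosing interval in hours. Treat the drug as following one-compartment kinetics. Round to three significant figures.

50.8 h

Total Vd = 8.5 × 80 = 680.0 L
Convert clearance: 357 mL/min × 60 min/h ÷ 1000 mL/L = 21.42 L/h
k = CL / Vd = 21.42 / 680.0 = 0.03150 h⁻¹
Between IV bolus doses, concentration decays as C = C₀·e^(−kτ), so C_peak/C_trough = e^(kτ).
τ_max = ln(C_peak/C_trough) / k = ln(96.5/19.5) / 0.03150 = 1.599 / 0.03150 = 50.76 h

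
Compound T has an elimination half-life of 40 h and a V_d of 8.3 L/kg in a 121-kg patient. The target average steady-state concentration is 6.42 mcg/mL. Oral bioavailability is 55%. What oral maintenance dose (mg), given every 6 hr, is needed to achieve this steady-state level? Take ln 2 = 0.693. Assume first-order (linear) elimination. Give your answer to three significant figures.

1220 mg

Vd = 8.3 L/kg × 121 kg = 1004 L
CL = ln 2 · Vd / t½ = 0.693 × 1004 / 40 = 17.39 L/h
D = CL × Css × τ / F = 17.39 × 6.42 × 6 / 0.55 = 1218 mg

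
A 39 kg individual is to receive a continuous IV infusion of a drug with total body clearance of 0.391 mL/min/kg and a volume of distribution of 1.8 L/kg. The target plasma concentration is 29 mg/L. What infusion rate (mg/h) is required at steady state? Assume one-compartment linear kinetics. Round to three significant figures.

CL = 0.391 mL/min/kg × 39 kg = 15.25 mL/min = 15.25 × 60/1000 = 0.9150 L/h
R₀ = 0.9150 × 29 = 26.54 mg/h

26.5 mg/h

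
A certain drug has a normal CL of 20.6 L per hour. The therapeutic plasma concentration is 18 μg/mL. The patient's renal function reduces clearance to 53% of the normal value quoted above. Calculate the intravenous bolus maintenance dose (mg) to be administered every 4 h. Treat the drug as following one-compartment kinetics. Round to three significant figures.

Patient clearance = 0.53 × 20.60 = 10.92 L/h
D = CL × Css × τ = 10.92 × 18 × 4 = 786.2 mg

786 mg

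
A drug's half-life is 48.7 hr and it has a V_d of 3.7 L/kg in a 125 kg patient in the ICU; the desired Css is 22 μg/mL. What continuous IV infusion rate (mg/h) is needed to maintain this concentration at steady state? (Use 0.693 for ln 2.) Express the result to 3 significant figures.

Vd = 3.7 L/kg × 125 kg = 462.5 L
CL = ln 2 · Vd / t½ = 0.693 × 462.5 / 48.7 = 6.581 L/h
Infusion rate = CL × Css = 6.581 × 22 = 144.8 mg/h

145 mg/h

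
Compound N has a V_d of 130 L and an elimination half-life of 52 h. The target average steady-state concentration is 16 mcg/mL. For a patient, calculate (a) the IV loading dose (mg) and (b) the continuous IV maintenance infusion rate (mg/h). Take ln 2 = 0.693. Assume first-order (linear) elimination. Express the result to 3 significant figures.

(a) 2080 mg; (b) 27.7 mg/h

LD = Vd × C = 130.0 × 16 = 2080 mg
CL = 0.693 × Vd / t½ = 0.693 × 130.0 / 52 = 1.733 L/h
Infusion rate = CL × Css = 1.733 × 16 = 27.73 mg/h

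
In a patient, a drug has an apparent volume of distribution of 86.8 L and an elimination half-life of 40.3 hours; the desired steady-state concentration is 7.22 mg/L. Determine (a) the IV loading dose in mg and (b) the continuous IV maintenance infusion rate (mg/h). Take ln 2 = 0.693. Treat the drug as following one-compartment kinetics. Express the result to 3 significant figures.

LD = Vd × C = 86.80 × 7.22 = 626.7 mg
CL = 0.693 × Vd / t½ = 0.693 × 86.80 / 40.3 = 1.493 L/h
Infusion rate = CL × Css = 1.493 × 7.22 = 10.78 mg/h

(a) 627 mg; (b) 10.8 mg/h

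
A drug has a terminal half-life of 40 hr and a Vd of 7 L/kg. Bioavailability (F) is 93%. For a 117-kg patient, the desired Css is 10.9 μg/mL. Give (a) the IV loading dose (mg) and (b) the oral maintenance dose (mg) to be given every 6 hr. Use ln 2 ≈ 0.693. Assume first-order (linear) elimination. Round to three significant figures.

Total Vd = 7 × 117 = 819.0 L
LD = Vd × C = 819.0 × 10.9 = 8927 mg
CL = 0.693 × Vd / t½ = 0.693 × 819.0 / 40 = 14.19 L/h
D = CL × Css × τ / F = 14.19 × 10.9 × 6 / 0.93 = 997.9 mg

(a) 8930 mg; (b) 998 mg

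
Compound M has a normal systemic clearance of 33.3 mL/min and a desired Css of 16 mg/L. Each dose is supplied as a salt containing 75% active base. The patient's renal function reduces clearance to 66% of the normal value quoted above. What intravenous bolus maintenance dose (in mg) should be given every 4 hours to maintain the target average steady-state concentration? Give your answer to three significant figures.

CL = 33.3 mL/min = 33.3 × 0.06 = 1.998 L/h
Patient clearance = 0.66 × 1.998 = 1.319 L/h
D = CL × Css × τ / S = 1.319 × 16 × 4 / 0.75 = 112.6 mg

113 mg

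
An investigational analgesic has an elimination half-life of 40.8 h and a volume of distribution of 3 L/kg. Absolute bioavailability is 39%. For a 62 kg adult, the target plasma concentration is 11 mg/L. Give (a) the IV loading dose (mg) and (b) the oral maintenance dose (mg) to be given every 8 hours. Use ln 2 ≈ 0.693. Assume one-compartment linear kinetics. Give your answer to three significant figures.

(a) 2050 mg; (b) 713 mg

Vd(total) = 62 kg × 3 L/kg = 186.0 L
LD = Vd × C = 186.0 × 11 = 2046 mg
CL = 0.693 × Vd / t½ = 0.693 × 186.0 / 40.8 = 3.159 L/h
D = CL × Css × τ / F = 3.159 × 11 × 8 / 0.39 = 712.8 mg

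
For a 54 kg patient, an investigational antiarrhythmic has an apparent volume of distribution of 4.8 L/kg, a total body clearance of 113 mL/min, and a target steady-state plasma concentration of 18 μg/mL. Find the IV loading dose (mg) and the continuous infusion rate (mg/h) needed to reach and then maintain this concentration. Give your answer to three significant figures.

(a) 4670 mg; (b) 122 mg/h

Total Vd = 4.8 × 54 = 259.2 L
Loading dose = Vd × C = 259.2 × 18 = 4666 mg
Convert clearance: 113 mL/min × 60 min/h ÷ 1000 mL/L = 6.780 L/h
Maintenance: replace elimination → rate = CL × Css = 6.780 × 18 = 122.0 mg/h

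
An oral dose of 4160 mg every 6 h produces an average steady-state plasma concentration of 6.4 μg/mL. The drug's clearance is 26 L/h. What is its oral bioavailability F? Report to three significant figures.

0.240

F·D/τ = CL·Css at steady state → F = CL·Css·τ / D.
F = 26 × 6.4 × 6 / 4160 = 0.240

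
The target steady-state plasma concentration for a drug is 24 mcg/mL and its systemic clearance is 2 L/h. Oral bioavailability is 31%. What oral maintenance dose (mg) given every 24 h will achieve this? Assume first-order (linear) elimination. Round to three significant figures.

3720 mg

At steady state, dose per interval replaces the amount cleared in that interval: F·D/τ = CL·Css.
D = CL × Css × τ / F = 2.000 × 24 × 24 / 0.31 = 3716 mg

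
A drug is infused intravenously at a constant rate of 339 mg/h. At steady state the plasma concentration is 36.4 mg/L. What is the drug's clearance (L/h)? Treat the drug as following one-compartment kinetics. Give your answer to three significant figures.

9.31 L/h

At steady state, infusion rate = CL × Css, so CL = rate / Css.
CL = 339 / 36.4 = 9.313 L/h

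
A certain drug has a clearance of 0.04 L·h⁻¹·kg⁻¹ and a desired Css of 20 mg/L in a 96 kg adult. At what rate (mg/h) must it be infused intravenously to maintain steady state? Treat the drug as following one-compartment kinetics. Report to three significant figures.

76.8 mg/h

CL = 0.04 L·h⁻¹·kg⁻¹ × 96 kg = 3.840 L/h
Infusion rate = CL · Css = 3.840 L/h × 20 mg/L = 76.80 mg/h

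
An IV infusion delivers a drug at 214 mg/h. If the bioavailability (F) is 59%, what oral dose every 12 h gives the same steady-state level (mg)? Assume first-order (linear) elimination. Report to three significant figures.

To maintain the same Css, the systemic dosing rate must be unchanged: F·D/τ = infusion rate.
D = rate × τ / F = 214 × 12 / 0.59 = 4353 mg

4350 mg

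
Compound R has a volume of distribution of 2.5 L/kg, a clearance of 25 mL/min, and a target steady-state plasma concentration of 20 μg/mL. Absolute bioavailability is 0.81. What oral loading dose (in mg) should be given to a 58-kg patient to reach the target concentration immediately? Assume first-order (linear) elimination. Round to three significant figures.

3580 mg

Total Vd = 2.5 × 58 = 145.0 L
LD = Vd × C / F = 145.0 × 20.00 / 0.81 = 3580 mg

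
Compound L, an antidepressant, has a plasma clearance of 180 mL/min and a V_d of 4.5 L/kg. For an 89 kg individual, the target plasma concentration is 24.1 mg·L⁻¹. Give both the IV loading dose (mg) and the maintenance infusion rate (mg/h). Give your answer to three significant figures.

(a) 9650 mg; (b) 260 mg/h

Vd(total) = 89 kg × 4.5 L/kg = 400.5 L
LD = Vd · C_target = 400.5 × 24.1 = 9652 mg
CL = 180 mL/min = 180 × 0.06 = 10.80 L/h
Infusion rate = 10.80 L/h × 24.1 mg/L = 260.3 mg/h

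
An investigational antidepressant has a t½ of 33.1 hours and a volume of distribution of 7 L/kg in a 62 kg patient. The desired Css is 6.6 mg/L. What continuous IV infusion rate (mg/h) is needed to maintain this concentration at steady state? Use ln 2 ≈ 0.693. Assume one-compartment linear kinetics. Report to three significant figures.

Vd = 7 L/kg × 62 kg = 434.0 L
CL = ln 2 · Vd / t½ = 0.693 × 434.0 / 33.1 = 9.086 L/h
Infusion rate = CL × Css = 9.086 × 6.6 = 59.97 mg/h

60.0 mg/h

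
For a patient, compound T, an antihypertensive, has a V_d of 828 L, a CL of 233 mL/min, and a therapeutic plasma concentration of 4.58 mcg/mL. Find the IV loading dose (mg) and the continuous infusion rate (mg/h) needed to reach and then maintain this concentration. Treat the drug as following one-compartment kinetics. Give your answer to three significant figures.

(a) 3790 mg; (b) 64.0 mg/h

Loading dose = Vd × C = 828.0 × 4.58 = 3792 mg
Convert clearance: 233 mL/min × 60 min/h ÷ 1000 mL/L = 13.98 L/h
Maintenance: replace elimination → rate = CL × Css = 13.98 × 4.58 = 64.03 mg/h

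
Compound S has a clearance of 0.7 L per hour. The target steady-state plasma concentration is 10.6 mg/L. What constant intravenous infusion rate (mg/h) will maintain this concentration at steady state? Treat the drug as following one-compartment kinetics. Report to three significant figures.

7.42 mg/h

Infusion rate = CL · Css = 0.7000 L/h × 10.6 mg/L = 7.420 mg/h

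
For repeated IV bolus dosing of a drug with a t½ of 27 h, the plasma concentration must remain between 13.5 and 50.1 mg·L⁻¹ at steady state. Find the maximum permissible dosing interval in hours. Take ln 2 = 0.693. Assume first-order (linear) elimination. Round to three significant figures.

k = 0.693 / t½ = 0.693 / 27 = 0.02567 h⁻¹
Between IV bolus doses, concentration decays as C = C₀·e^(−kτ), so C_peak/C_trough = e^(kτ).
τ_max = ln(C_peak/C_trough) / k = ln(50.1/13.5) / 0.02567 = 1.311 / 0.02567 = 51.07 h

51.1 h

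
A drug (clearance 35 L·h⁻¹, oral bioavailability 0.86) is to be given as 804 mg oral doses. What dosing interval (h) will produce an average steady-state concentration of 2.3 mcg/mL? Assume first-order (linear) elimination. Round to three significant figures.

8.59 h

F·D/τ = CL·Css → τ = F·D / (CL·Css).
τ = 0.86 × 804 / (35 × 2.3) = 8.589 h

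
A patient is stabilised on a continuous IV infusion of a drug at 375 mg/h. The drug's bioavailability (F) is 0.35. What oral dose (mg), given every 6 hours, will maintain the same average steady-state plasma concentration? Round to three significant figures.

6430 mg

To maintain the same Css, the systemic dosing rate must be unchanged: F·D/τ = infusion rate.
D = rate × τ / F = 375 × 6 / 0.35 = 6429 mg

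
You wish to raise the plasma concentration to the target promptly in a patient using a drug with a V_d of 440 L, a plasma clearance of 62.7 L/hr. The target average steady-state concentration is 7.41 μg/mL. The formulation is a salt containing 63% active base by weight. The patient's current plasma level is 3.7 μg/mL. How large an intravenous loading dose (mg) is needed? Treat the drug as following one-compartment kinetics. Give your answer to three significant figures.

2590 mg

Concentration deficit ΔC = 7.41 − 3.7 = 3.710 mg/L
LD = Vd × ΔC / S = 440.0 × 3.710 / 0.63 = 2591 mg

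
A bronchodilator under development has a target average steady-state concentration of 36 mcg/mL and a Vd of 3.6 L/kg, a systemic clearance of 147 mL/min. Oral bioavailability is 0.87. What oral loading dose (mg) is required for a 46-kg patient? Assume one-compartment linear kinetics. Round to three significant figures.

6850 mg

Vd = 3.6 L/kg × 46 kg = 165.6 L
The loading dose fills Vd to the target concentration.
LD = Vd × C / F = 165.6 × 36.00 / 0.87 = 6852 mg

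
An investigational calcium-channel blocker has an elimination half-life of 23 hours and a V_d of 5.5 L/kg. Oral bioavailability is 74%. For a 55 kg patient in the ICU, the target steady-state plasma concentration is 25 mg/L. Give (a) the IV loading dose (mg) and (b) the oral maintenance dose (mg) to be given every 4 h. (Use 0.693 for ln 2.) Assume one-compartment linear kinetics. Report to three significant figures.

Total Vd = 5.5 × 55 = 302.5 L
LD = Vd × C = 302.5 × 25 = 7563 mg
CL = 0.693 × Vd / t½ = 0.693 × 302.5 / 23 = 9.114 L/h
D = CL × Css × τ / F = 9.114 × 25 × 4 / 0.74 = 1232 mg

(a) 7560 mg; (b) 1230 mg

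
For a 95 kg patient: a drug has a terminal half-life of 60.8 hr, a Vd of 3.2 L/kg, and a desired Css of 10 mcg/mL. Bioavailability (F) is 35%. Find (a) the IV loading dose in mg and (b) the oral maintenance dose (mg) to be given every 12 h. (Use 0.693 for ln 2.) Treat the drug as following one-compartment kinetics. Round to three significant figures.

Total Vd = 3.2 × 95 = 304.0 L
LD = Vd × C = 304.0 × 10 = 3040 mg
CL = 0.693 × Vd / t½ = 0.693 × 304.0 / 60.8 = 3.465 L/h
D = CL × Css × τ / F = 3.465 × 10 × 12 / 0.35 = 1188 mg

(a) 3040 mg; (b) 1190 mg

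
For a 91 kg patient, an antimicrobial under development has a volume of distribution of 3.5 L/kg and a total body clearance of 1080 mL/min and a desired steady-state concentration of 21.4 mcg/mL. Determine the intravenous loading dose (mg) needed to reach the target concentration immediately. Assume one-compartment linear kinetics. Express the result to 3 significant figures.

6820 mg

Vd(total) = 91 kg × 3.5 L/kg = 318.5 L
The loading dose fills Vd to the target concentration; clearance is irrelevant here.
LD = Vd × C = 318.5 × 21.40 = 6816 mg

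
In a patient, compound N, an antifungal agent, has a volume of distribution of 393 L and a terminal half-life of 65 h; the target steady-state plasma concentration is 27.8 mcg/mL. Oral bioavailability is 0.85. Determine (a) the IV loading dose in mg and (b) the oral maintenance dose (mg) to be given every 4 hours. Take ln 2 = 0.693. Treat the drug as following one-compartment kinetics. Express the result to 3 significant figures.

(a) 10900 mg; (b) 548 mg

LD = Vd × C = 393.0 × 27.8 = 10930 mg
CL = 0.693 × Vd / t½ = 0.693 × 393.0 / 65 = 4.190 L/h
D = CL × Css × τ / F = 4.190 × 27.8 × 4 / 0.85 = 548.2 mg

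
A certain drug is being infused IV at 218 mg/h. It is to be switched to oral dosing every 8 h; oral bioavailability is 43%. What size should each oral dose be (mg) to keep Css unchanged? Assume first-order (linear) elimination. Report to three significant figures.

To maintain the same Css, the systemic dosing rate must be unchanged: F·D/τ = infusion rate.
D = rate × τ / F = 218 × 8 / 0.43 = 4056 mg

4060 mg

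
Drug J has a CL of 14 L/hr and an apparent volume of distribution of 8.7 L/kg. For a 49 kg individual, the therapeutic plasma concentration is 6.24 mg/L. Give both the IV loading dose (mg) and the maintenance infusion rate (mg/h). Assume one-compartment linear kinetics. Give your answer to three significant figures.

Vd = 8.7 L/kg × 49 kg = 426.3 L
LD = Vd · C_target = 426.3 × 6.24 = 2660 mg
Maintenance infusion rate = CL × Css = 14.00 × 6.24 = 87.36 mg/h

(a) 2660 mg; (b) 87.4 mg/h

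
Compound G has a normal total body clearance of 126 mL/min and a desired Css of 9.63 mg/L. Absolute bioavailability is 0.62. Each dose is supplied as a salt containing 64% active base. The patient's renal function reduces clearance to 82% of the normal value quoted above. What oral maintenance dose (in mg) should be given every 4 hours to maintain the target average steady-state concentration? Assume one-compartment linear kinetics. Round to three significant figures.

602 mg

Convert clearance: 126 mL/min × 60 min/h ÷ 1000 mL/L = 7.560 L/h
Patient clearance = 0.82 × 7.560 = 6.199 L/h
D = CL × Css × τ / F / S = 6.199 × 9.63 × 4 / 0.62 / 0.64 = 601.8 mg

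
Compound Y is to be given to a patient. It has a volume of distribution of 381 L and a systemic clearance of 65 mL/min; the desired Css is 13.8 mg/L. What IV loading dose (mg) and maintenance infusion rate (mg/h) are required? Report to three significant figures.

(a) 5260 mg; (b) 53.8 mg/h

Loading: fill Vd to C_target → 381.0 L × 13.8 mg/L = 5258 mg
CL = 65 mL/min × 60/1000 = 3.900 L/h
Maintenance infusion rate = CL × Css = 3.900 × 13.8 = 53.82 mg/h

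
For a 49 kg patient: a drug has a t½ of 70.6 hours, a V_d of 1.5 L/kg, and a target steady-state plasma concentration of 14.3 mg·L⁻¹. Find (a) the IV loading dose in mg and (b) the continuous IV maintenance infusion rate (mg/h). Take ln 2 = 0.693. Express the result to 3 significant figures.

(a) 1050 mg; (b) 10.3 mg/h

Total Vd = 1.5 × 49 = 73.50 L
LD = Vd × C = 73.50 × 14.3 = 1051 mg
CL = 0.693 × Vd / t½ = 0.693 × 73.50 / 70.6 = 0.7215 L/h
Infusion rate = CL × Css = 0.7215 × 14.3 = 10.32 mg/h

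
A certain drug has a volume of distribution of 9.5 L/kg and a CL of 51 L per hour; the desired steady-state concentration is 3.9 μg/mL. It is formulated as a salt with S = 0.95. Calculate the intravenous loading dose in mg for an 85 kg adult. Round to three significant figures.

Vd(total) = 85 kg × 9.5 L/kg = 807.5 L
LD = Vd × C / S = 807.5 × 3.900 / 0.95 = 3315 mg

3320 mg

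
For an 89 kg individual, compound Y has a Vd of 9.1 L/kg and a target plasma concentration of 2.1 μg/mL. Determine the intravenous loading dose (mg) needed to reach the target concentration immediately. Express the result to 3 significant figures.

Total Vd = 9.1 × 89 = 809.9 L
LD = Vd × C = 809.9 × 2.100 = 1701 mg

1700 mg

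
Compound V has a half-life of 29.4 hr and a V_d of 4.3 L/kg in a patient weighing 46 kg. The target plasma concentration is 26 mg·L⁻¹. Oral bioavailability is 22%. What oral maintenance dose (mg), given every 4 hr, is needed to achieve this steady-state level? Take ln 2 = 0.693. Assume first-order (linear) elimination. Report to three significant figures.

Vd = 4.3 L/kg × 46 kg = 197.8 L
CL = 0.693 × Vd / t½ = 0.693 × 197.8 / 29.4 = 4.662 L/h
D = CL × Css × τ / F = 4.662 × 26 × 4 / 0.22 = 2204 mg

2200 mg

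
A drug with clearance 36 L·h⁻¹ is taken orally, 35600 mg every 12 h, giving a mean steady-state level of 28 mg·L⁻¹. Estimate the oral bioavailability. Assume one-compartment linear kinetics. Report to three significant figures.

0.340

F·D/τ = CL·Css at steady state → F = CL·Css·τ / D.
F = 36 × 28 × 12 / 35600 = 0.340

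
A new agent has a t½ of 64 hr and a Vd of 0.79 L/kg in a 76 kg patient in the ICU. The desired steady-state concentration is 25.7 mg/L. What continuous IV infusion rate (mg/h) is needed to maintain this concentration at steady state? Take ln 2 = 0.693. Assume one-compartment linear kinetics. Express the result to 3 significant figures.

Vd(total) = 76 kg × 0.79 L/kg = 60.04 L
CL = 0.693 × Vd / t½ = 0.693 × 60.04 / 64 = 0.6501 L/h
Infusion rate = CL × Css = 0.6501 × 25.7 = 16.71 mg/h

16.7 mg/h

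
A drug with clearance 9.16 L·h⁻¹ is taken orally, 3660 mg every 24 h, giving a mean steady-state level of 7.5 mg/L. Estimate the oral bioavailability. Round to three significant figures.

0.450

F·D/τ = CL·Css at steady state → F = CL·Css·τ / D.
F = 9.16 × 7.5 × 24 / 3660 = 0.450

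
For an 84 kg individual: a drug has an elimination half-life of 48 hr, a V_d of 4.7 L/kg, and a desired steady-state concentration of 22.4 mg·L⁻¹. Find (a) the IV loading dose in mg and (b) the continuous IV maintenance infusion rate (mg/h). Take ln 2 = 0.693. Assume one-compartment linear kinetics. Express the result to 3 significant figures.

Total Vd = 4.7 × 84 = 394.8 L
LD = Vd × C = 394.8 × 22.4 = 8844 mg
CL = 0.693 × Vd / t½ = 0.693 × 394.8 / 48 = 5.700 L/h
Infusion rate = CL × Css = 5.700 × 22.4 = 127.7 mg/h

(a) 8840 mg; (b) 128 mg/h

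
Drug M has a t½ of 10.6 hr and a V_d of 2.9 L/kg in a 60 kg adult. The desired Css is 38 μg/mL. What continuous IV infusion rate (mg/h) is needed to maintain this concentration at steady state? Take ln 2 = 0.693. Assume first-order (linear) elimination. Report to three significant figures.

432 mg/h

Vd = 2.9 L/kg × 60 kg = 174.0 L
k = 0.693/10.6 = 0.06538 h⁻¹, so CL = k·Vd = 0.06538 × 174.0 = 11.38 L/h
Infusion rate = CL × Css = 11.38 × 38 = 432.4 mg/h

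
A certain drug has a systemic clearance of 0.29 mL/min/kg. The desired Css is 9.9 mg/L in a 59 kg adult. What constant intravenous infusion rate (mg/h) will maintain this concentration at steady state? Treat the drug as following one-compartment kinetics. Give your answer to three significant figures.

CL = 0.29 mL/min/kg × 59 kg = 17.11 mL/min = 17.11 × 60/1000 = 1.027 L/h
Rate = CL × Css = 1.027 × 9.9 = 10.17 mg/h

10.2 mg/h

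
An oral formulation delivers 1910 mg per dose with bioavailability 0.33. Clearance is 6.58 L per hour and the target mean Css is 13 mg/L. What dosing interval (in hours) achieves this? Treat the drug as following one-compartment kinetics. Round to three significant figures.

F·D/τ = CL·Css → τ = F·D / (CL·Css).
τ = 0.33 × 1910 / (6.58 × 13) = 7.368 h

7.37 h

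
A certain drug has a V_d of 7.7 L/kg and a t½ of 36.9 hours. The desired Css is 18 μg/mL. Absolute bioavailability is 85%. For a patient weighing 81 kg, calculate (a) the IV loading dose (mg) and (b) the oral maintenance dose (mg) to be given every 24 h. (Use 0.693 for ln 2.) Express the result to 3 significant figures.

Vd = 7.7 L/kg × 81 kg = 623.7 L
LD = Vd × C = 623.7 × 18 = 11230 mg
CL = 0.693 × Vd / t½ = 0.693 × 623.7 / 36.9 = 11.71 L/h
D = CL × Css × τ / F = 11.71 × 18 × 24 / 0.85 = 5951 mg

(a) 11200 mg; (b) 5950 mg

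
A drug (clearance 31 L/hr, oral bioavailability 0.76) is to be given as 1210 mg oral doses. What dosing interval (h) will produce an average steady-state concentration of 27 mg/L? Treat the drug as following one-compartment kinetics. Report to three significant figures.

1.10 h

F·D/τ = CL·Css → τ = F·D / (CL·Css).
τ = 0.76 × 1210 / (31 × 27) = 1.099 h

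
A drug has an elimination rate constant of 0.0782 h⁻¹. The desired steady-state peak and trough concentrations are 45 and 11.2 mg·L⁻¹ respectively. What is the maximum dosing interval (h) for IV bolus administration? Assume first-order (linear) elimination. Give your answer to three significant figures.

Between IV bolus doses, concentration decays as C = C₀·e^(−kτ), so C_peak/C_trough = e^(kτ).
τ_max = ln(C_peak/C_trough) / k = ln(45/11.2) / 0.07820 = 1.391 / 0.07820 = 17.79 h

17.8 h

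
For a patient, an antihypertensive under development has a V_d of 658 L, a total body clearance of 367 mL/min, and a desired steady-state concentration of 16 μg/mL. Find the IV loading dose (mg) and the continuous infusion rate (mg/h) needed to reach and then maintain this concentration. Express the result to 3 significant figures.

(a) 10500 mg; (b) 352 mg/h

LD = Vd · C_target = 658.0 × 16 = 10530 mg
CL = 367 mL/min × 60/1000 = 22.02 L/h
Maintenance infusion rate = CL × Css = 22.02 × 16 = 352.3 mg/h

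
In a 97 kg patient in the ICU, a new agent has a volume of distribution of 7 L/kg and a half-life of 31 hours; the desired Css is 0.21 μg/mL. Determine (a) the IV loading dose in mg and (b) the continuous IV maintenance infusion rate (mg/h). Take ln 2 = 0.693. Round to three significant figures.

Vd = 7 L/kg × 97 kg = 679.0 L
LD = Vd × C = 679.0 × 0.21 = 142.6 mg
CL = 0.693 × Vd / t½ = 0.693 × 679.0 / 31 = 15.18 L/h
Infusion rate = CL × Css = 15.18 × 0.21 = 3.188 mg/h

(a) 143 mg; (b) 3.19 mg/h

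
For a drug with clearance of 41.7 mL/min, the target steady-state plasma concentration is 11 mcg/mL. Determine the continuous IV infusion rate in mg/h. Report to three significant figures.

27.5 mg/h

Convert clearance: 41.7 mL/min × 60 min/h ÷ 1000 mL/L = 2.502 L/h
At steady state, infusion rate equals elimination rate: rate in = CL × Css.
Infusion rate = CL · Css = 2.502 L/h × 11 mg/L = 27.52 mg/h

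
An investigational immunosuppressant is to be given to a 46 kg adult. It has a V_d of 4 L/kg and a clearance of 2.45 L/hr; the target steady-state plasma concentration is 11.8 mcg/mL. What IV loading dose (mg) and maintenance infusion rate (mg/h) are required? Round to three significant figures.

(a) 2170 mg; (b) 28.9 mg/h

Vd = 4 L/kg × 46 kg = 184.0 L
Loading: fill Vd to C_target → 184.0 L × 11.8 mg/L = 2171 mg
Maintenance infusion rate = CL × Css = 2.450 × 11.8 = 28.91 mg/h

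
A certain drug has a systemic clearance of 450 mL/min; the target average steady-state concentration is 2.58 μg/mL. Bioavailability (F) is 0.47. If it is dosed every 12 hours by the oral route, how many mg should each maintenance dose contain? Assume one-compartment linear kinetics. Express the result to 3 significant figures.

CL = 450 mL/min × 60/1000 = 27.00 L/h
At steady state, dose per interval replaces the amount cleared in that interval: F·D/τ = CL·Css.
D = CL × Css × τ / F = 27.00 × 2.58 × 12 / 0.47 = 1779 mg

1780 mg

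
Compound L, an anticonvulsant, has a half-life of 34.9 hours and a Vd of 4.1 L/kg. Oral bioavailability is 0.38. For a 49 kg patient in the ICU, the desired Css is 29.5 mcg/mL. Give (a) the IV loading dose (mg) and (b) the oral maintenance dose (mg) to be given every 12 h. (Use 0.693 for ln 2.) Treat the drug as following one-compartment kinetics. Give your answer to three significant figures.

Vd = 4.1 L/kg × 49 kg = 200.9 L
LD = Vd × C = 200.9 × 29.5 = 5927 mg
CL = 0.693 × Vd / t½ = 0.693 × 200.9 / 34.9 = 3.989 L/h
D = CL × Css × τ / F = 3.989 × 29.5 × 12 / 0.38 = 3716 mg

(a) 5930 mg; (b) 3720 mg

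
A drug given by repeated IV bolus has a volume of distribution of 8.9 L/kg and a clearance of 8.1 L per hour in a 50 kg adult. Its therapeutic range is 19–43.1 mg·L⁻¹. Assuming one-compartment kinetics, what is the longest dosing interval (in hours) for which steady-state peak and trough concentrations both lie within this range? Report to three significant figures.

45.0 h

Vd = 8.9 L/kg × 50 kg = 445.0 L
k = CL / Vd = 8.100 / 445.0 = 0.01820 h⁻¹
Between IV bolus doses, concentration decays as C = C₀·e^(−kτ), so C_peak/C_trough = e^(kτ).
τ_max = ln(C_peak/C_trough) / k = ln(43.1/19) / 0.01820 = 0.8191 / 0.01820 = 45.01 h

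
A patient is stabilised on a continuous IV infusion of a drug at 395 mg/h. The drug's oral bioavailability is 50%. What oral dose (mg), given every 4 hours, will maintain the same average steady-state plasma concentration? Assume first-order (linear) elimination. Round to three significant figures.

3160 mg

To maintain the same Css, the systemic dosing rate must be unchanged: F·D/τ = infusion rate.
D = rate × τ / F = 395 × 4 / 0.5 = 3160 mg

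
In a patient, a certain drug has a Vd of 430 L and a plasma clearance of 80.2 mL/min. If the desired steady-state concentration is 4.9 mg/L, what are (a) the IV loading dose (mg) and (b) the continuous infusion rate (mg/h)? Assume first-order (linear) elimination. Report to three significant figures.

(a) 2110 mg; (b) 23.6 mg/h

LD = Vd · C_target = 430.0 × 4.9 = 2107 mg
CL = 80.2 mL/min × 60/1000 = 4.812 L/h
Infusion rate = 4.812 L/h × 4.9 mg/L = 23.58 mg/h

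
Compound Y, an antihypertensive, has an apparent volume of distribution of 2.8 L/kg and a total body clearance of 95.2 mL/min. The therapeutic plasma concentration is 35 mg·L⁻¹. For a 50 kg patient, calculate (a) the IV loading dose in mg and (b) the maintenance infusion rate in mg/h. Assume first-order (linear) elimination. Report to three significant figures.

Vd(total) = 50 kg × 2.8 L/kg = 140.0 L
LD = Vd · C_target = 140.0 × 35 = 4900 mg
Convert clearance: 95.2 mL/min × 60 min/h ÷ 1000 mL/L = 5.712 L/h
Maintenance infusion rate = CL × Css = 5.712 × 35 = 199.9 mg/h

(a) 4900 mg; (b) 200 mg/h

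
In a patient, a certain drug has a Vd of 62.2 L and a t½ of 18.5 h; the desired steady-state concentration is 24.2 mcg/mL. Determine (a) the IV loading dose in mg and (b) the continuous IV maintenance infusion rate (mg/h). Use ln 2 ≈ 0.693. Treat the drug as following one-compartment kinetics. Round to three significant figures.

LD = Vd × C = 62.20 × 24.2 = 1505 mg
CL = 0.693 × Vd / t½ = 0.693 × 62.20 / 18.5 = 2.330 L/h
Infusion rate = CL × Css = 2.330 × 24.2 = 56.39 mg/h

(a) 1510 mg; (b) 56.4 mg/h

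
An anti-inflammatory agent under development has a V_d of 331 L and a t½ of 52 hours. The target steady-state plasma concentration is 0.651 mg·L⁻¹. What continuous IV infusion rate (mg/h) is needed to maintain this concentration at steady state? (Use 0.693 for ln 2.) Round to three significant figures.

CL = 0.693 × Vd / t½ = 0.693 × 331.0 / 52 = 4.411 L/h
Infusion rate = CL × Css = 4.411 × 0.651 = 2.872 mg/h

2.87 mg/h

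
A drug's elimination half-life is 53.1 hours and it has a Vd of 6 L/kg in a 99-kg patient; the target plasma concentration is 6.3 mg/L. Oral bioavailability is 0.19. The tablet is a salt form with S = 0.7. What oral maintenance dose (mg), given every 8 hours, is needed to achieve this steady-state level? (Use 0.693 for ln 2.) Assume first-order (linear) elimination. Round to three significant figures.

Vd = 6 L/kg × 99 kg = 594.0 L
CL = ln 2 · Vd / t½ = 0.693 × 594.0 / 53.1 = 7.752 L/h
D = CL × Css × τ / F / S = 7.752 × 6.3 × 8 / 0.19 / 0.7 = 2938 mg

2940 mg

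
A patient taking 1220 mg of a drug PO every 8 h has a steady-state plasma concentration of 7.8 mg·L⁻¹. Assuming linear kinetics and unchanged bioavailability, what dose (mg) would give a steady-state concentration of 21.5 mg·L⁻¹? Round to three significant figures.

For first-order elimination, Css ∝ F·D/(CL·τ); F and CL are unchanged, so Css ∝ D/τ.
D₂ = D₁ × (Css,target / Css,current) = 1220 × 21.5/7.8 = 3363 mg

3360 mg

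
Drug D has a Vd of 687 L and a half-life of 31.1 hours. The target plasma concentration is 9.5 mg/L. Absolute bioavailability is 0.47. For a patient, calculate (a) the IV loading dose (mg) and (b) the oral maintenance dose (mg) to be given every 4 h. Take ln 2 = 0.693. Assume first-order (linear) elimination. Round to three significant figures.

LD = Vd × C = 687.0 × 9.5 = 6527 mg
CL = 0.693 × Vd / t½ = 0.693 × 687.0 / 31.1 = 15.31 L/h
D = CL × Css × τ / F = 15.31 × 9.5 × 4 / 0.47 = 1238 mg

(a) 6530 mg; (b) 1240 mg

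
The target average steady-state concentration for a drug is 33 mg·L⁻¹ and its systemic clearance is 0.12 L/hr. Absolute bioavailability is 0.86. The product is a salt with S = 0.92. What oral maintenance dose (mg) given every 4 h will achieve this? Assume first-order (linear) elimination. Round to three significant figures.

At steady state, dose per interval replaces the amount cleared in that interval: F·S·D/τ = CL·Css.
D = CL × Css × τ / F / S = 0.1200 × 33 × 4 / 0.86 / 0.92 = 20.02 mg

20.0 mg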